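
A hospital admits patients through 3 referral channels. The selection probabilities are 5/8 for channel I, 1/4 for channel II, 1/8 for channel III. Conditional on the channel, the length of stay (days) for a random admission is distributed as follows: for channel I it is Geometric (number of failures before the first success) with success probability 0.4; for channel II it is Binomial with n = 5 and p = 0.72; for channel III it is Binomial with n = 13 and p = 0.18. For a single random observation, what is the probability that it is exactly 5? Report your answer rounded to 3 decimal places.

0.074

Conditional on each channel, P(X = 5): I: 0.031104; II: 0.193492; III: 0.0497109.
By total probability, P(X = 5) = 0.625·0.031104 + 0.25·0.193492 + 0.125·0.0497109 = 0.0740268.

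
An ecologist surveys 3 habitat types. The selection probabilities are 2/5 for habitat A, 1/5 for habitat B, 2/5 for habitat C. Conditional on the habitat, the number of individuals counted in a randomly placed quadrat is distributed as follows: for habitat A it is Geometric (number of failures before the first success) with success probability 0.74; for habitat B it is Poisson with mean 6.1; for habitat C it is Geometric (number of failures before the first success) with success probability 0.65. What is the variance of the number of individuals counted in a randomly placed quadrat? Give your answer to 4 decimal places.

6.8651

Per component, A: μ=0.351351, E[X²]=0.598247; B: μ=6.1, E[X²]=43.31; C: μ=0.538462, E[X²]=1.11834.
E[X] = 0.4·0.351351 + 0.2·6.1 + 0.4·0.538462 = 1.57593.
E[X²] = 0.4·0.598247 + 0.2·43.31 + 0.4·1.11834 = 9.34864.
Var(X) = E[X²] − (E[X])² = 9.34864 − 2.48354 = 6.8651.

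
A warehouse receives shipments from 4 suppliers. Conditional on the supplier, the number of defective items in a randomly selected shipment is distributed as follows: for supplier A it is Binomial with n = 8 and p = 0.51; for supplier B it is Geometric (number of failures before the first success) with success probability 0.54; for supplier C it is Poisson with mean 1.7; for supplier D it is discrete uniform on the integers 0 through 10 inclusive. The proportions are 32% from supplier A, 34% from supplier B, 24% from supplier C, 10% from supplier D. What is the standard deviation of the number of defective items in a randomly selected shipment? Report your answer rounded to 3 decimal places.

2.255

Per component, A: μ=4.08, E[X²]=18.6456; B: μ=0.851852, E[X²]=2.30316; C: μ=1.7, E[X²]=4.59; D: μ=5, E[X²]=35.
E[X] = 0.32·4.08 + 0.34·0.851852 + 0.24·1.7 + 0.1·5 = 2.50323.
E[X²] = 0.32·18.6456 + 0.34·2.30316 + 0.24·4.59 + 0.1·35 = 11.3513.
Var(X) = E[X²] − (E[X])² = 11.3513 − 6.26616 = 5.08511.
SD(X) = √5.08511 = 2.25502.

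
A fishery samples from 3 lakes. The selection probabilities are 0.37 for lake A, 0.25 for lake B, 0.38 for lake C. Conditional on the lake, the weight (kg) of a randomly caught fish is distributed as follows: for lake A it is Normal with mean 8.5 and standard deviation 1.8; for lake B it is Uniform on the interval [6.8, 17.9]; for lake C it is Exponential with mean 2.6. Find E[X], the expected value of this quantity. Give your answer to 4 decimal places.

7.2205

Component means — A: 8.5; B: 12.35; C: 2.6.
E[X] = 0.37·8.5 + 0.25·12.35 + 0.38·2.6 = 7.2205.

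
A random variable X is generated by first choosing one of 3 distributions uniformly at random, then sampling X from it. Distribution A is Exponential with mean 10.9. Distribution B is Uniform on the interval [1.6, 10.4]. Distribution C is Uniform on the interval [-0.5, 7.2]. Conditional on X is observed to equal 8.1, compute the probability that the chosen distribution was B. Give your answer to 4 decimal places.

0.7225

Likelihoods f(8.1 | ·): A: 0.0436356; B: 0.113636; C: 0.
Posterior ∝ prior × likelihood. Numerator for B: 0.333333·0.113636 = 0.0378788.
Normalizing constant: 0.333333·0.0436356 + 0.333333·0.113636 + 0.333333·0 = 0.052424.
P(B | observation) = 0.0378788 / 0.052424 = 0.722547.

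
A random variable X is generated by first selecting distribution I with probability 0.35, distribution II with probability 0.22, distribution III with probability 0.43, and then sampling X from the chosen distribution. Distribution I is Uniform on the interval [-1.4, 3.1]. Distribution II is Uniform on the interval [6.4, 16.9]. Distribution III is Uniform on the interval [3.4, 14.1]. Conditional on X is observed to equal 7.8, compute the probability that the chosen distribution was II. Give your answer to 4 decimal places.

Likelihoods f(7.8 | ·): I: 0; II: 0.0952381; III: 0.0934579.
Posterior ∝ prior × likelihood. Numerator for II: 0.22·0.0952381 = 0.0209524.
Normalizing constant: 0.35·0 + 0.22·0.0952381 + 0.43·0.0934579 = 0.0611393.
P(II | observation) = 0.0209524 / 0.0611393 = 0.342699.

0.3427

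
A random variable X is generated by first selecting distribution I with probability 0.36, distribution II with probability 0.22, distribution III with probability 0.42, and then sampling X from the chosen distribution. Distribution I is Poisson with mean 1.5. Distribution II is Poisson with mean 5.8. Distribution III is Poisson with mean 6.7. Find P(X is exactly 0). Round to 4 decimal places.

Conditional on each component, P(X = 0): I: 0.22313; II: 0.00302755; III: 0.00123091.
By total probability, P(X = 0) = 0.36·0.22313 + 0.22·0.00302755 + 0.42·0.00123091 = 0.0815099.

0.0815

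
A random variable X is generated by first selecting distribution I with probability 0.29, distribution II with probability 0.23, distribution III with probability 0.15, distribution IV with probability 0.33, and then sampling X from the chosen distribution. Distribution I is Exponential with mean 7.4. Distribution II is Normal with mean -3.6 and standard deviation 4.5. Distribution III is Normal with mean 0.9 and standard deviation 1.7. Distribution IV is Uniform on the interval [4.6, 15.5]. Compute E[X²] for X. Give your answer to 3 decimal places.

76.552

For each component E[X²] = Var + (mean)², giving I: 109.52; II: 33.21; III: 3.7; IV: 110.903.
Overall E[X²] = 0.29·109.52 + 0.23·33.21 + 0.15·3.7 + 0.33·110.903 = 76.5522.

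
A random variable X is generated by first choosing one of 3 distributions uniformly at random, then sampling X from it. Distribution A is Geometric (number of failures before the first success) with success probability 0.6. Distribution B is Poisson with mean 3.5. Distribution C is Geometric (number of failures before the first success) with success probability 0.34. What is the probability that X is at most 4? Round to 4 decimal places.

0.8633

Conditional on each component, P(X ≤ 4): A: 0.98976; B: 0.725445; C: 0.874767.
By total probability, P(X ≤ 4) = 0.333333·0.98976 + 0.333333·0.725445 + 0.333333·0.874767 = 0.863324.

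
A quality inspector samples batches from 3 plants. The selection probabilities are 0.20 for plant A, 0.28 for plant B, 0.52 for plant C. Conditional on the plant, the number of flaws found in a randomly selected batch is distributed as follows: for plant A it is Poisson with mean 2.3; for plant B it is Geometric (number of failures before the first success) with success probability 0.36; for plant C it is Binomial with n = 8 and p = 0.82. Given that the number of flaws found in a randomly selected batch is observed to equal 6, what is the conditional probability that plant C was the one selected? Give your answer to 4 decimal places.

0.9285

Likelihoods P(X=6 | ·): A: 0.0206138; B: 0.024739; C: 0.275795.
Posterior ∝ prior × likelihood. Numerator for C: 0.52·0.275795 = 0.143413.
Normalizing constant: 0.2·0.0206138 + 0.28·0.024739 + 0.52·0.275795 = 0.154463.
P(C | observation) = 0.143413 / 0.154463 = 0.928464.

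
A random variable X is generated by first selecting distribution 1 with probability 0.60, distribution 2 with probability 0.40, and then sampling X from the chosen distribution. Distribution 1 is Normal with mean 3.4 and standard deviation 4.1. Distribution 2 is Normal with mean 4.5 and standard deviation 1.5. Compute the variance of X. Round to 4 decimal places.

11.2764

Per component, 1: μ=3.4, E[X²]=28.37; 2: μ=4.5, E[X²]=22.5.
E[X] = 0.6·3.4 + 0.4·4.5 = 3.84.
E[X²] = 0.6·28.37 + 0.4·22.5 = 26.022.
Var(X) = E[X²] − (E[X])² = 26.022 − 14.7456 = 11.2764.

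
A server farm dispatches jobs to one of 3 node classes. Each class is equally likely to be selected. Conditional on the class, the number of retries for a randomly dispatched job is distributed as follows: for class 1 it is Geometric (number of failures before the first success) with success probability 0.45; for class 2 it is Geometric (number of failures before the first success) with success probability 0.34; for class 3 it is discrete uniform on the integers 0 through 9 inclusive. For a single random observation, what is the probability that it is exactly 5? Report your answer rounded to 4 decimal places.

0.0551

Conditional on each class, P(X = 5): 1: 0.0226478; 2: 0.0425793; 3: 0.1.
By total probability, P(X = 5) = 0.333333·0.0226478 + 0.333333·0.0425793 + 0.333333·0.1 = 0.0550757.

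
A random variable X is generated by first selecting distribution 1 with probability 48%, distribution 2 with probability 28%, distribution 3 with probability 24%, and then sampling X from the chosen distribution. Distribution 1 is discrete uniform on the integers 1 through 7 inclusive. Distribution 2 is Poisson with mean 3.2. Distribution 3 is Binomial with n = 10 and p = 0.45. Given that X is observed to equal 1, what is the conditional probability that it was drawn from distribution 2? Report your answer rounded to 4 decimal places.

Likelihoods P(X=1 | ·): 1: 0.142857; 2: 0.130439; 3: 0.0207241.
Posterior ∝ prior × likelihood. Numerator for 2: 0.28·0.130439 = 0.0365229.
Normalizing constant: 0.48·0.142857 + 0.28·0.130439 + 0.24·0.0207241 = 0.110068.
P(2 | observation) = 0.0365229 / 0.110068 = 0.331821.

0.3318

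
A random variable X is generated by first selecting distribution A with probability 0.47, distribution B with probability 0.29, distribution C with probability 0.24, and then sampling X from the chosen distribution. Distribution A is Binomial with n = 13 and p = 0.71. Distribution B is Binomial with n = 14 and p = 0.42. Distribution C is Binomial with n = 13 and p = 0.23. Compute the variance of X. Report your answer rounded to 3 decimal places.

9.303

Per component, A: μ=9.23, E[X²]=87.8696; B: μ=5.88, E[X²]=37.9848; C: μ=2.99, E[X²]=11.2424.
E[X] = 0.47·9.23 + 0.29·5.88 + 0.24·2.99 = 6.7609.
E[X²] = 0.47·87.8696 + 0.29·37.9848 + 0.24·11.2424 = 55.0125.
Var(X) = E[X²] − (E[X])² = 55.0125 − 45.7098 = 9.30271.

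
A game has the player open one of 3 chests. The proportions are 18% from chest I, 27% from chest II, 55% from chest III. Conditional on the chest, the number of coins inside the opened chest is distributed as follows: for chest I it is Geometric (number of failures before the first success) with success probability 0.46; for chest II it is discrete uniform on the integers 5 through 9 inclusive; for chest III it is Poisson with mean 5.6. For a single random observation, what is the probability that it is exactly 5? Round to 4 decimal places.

Conditional on each chest, P(X = 5): I: 0.0211216; II: 0.2; III: 0.169711.
By total probability, P(X = 5) = 0.18·0.0211216 + 0.27·0.2 + 0.55·0.169711 = 0.151143.

0.1511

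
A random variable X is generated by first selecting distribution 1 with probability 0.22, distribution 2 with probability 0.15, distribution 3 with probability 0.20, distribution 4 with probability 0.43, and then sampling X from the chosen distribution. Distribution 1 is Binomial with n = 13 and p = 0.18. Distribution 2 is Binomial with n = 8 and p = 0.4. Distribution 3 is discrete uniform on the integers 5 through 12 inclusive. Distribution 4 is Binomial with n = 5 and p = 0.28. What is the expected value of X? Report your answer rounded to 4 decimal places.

Component means — 1: 2.34; 2: 3.2; 3: 8.5; 4: 1.4.
E[X] = 0.22·2.34 + 0.15·3.2 + 0.2·8.5 + 0.43·1.4 = 3.2968.

3.2968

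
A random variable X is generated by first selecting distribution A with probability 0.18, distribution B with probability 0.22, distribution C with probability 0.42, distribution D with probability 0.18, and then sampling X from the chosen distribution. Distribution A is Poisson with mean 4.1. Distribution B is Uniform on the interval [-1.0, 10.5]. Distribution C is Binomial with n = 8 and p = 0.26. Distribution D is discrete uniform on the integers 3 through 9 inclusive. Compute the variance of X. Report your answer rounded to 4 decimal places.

Per component, A: μ=4.1, E[X²]=20.91; B: μ=4.75, E[X²]=33.5833; C: μ=2.08, E[X²]=5.8656; D: μ=6, E[X²]=40.
E[X] = 0.18·4.1 + 0.22·4.75 + 0.42·2.08 + 0.18·6 = 3.7366.
E[X²] = 0.18·20.91 + 0.22·33.5833 + 0.42·5.8656 + 0.18·40 = 20.8157.
Var(X) = E[X²] − (E[X])² = 20.8157 − 13.9622 = 6.85351.

6.8535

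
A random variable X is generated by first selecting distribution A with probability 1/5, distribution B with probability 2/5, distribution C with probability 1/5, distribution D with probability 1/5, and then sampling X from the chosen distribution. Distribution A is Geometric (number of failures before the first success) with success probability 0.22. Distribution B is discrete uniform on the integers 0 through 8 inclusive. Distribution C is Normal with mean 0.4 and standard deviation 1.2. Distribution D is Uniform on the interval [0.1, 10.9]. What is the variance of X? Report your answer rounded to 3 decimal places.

Per component, A: μ=3.54545, E[X²]=28.686; B: μ=4, E[X²]=22.6667; C: μ=0.4, E[X²]=1.6; D: μ=5.5, E[X²]=39.97.
E[X] = 0.2·3.54545 + 0.4·4 + 0.2·0.4 + 0.2·5.5 = 3.48909.
E[X²] = 0.2·28.686 + 0.4·22.6667 + 0.2·1.6 + 0.2·39.97 = 23.1179.
Var(X) = E[X²] − (E[X])² = 23.1179 − 12.1738 = 10.9441.

10.944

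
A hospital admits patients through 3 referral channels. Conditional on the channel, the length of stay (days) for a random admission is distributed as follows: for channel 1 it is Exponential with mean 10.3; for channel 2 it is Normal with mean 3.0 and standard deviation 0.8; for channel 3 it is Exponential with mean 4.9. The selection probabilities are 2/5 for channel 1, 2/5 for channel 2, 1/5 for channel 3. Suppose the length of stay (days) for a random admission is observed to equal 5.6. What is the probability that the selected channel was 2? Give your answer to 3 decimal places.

0.028

Likelihoods f(5.6 | ·): 1: 0.0563692; 2: 0.00253631; 3: 0.065083.
Posterior ∝ prior × likelihood. Numerator for 2: 0.4·0.00253631 = 0.00101452.
Normalizing constant: 0.4·0.0563692 + 0.4·0.00253631 + 0.2·0.065083 = 0.0365788.
P(2 | observation) = 0.00101452 / 0.0365788 = 0.0277353.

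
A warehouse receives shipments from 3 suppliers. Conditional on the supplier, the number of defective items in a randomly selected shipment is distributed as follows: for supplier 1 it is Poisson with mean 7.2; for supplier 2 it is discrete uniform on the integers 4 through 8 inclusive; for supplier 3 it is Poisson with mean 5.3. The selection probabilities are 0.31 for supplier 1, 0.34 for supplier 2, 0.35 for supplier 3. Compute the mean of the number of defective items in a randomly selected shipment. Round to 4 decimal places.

6.1270

Component means — 1: 7.2; 2: 6; 3: 5.3.
E[X] = 0.31·7.2 + 0.34·6 + 0.35·5.3 = 6.127.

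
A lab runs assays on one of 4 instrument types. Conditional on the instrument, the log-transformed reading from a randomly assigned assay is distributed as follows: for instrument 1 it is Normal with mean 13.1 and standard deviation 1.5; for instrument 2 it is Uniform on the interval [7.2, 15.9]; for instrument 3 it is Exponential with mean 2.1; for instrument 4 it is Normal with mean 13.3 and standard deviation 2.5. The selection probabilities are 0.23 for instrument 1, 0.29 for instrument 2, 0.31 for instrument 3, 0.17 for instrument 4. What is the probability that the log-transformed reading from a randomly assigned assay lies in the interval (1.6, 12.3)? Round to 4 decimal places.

0.4407

Conditional on each instrument, P(1.6 < X < 12.3): 1: 0.296901; 2: 0.586207; 3: 0.463917; 4: 0.344577.
By total probability, P(1.6 < X < 12.3) = 0.23·0.296901 + 0.29·0.586207 + 0.31·0.463917 + 0.17·0.344577 = 0.44068.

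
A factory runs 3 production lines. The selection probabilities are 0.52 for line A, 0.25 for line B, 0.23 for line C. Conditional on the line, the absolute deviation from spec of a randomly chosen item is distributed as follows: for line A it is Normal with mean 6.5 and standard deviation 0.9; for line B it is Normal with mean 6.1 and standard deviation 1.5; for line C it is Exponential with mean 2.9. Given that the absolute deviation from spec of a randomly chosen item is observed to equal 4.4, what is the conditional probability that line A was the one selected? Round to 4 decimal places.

0.2244

Likelihoods f(4.4 | ·): A: 0.0291354; B: 0.139928; C: 0.0756262.
Posterior ∝ prior × likelihood. Numerator for A: 0.52·0.0291354 = 0.0151504.
Normalizing constant: 0.52·0.0291354 + 0.25·0.139928 + 0.23·0.0756262 = 0.0675265.
P(A | observation) = 0.0151504 / 0.0675265 = 0.224363.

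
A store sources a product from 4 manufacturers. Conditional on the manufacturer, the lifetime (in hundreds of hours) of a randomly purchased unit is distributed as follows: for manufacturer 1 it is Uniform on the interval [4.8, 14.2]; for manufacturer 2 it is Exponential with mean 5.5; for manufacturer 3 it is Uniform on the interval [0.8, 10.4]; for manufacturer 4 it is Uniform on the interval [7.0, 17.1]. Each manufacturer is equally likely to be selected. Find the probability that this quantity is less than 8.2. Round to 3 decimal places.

0.507

Conditional on each manufacturer, P(X < 8.2): 1: 0.361702; 2: 0.774832; 3: 0.770833; 4: 0.118812.
By total probability, P(X < 8.2) = 0.25·0.361702 + 0.25·0.774832 + 0.25·0.770833 + 0.25·0.118812 = 0.506545.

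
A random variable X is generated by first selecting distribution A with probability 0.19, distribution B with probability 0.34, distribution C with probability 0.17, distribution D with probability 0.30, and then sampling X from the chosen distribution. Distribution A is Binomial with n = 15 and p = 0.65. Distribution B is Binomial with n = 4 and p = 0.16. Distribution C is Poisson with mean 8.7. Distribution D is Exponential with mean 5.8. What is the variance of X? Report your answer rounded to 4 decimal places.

Per component, A: μ=9.75, E[X²]=98.475; B: μ=0.64, E[X²]=0.9472; C: μ=8.7, E[X²]=84.39; D: μ=5.8, E[X²]=67.28.
E[X] = 0.19·9.75 + 0.34·0.64 + 0.17·8.7 + 0.3·5.8 = 5.2891.
E[X²] = 0.19·98.475 + 0.34·0.9472 + 0.17·84.39 + 0.3·67.28 = 53.5626.
Var(X) = E[X²] − (E[X])² = 53.5626 − 27.9746 = 25.588.

25.5880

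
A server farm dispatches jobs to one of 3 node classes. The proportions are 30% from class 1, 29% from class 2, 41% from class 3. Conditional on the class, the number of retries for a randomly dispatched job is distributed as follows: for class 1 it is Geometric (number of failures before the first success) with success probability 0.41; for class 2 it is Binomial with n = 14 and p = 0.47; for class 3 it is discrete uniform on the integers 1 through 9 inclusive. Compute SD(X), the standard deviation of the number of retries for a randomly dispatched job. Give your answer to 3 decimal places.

2.992

Per component, 1: μ=1.43902, E[X²]=5.58061; 2: μ=6.58, E[X²]=46.7838; 3: μ=5, E[X²]=31.6667.
E[X] = 0.3·1.43902 + 0.29·6.58 + 0.41·5 = 4.38991.
E[X²] = 0.3·5.58061 + 0.29·46.7838 + 0.41·31.6667 = 28.2248.
Var(X) = E[X²] − (E[X])² = 28.2248 − 19.2713 = 8.95353.
SD(X) = √8.95353 = 2.99225.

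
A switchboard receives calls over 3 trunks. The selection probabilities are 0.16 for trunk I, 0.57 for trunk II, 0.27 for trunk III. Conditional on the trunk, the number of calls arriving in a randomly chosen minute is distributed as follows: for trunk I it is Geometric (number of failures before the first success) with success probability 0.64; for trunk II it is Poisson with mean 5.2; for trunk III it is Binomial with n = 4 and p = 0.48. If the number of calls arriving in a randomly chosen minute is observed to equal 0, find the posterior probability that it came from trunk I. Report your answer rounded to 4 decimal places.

0.8173

Likelihoods P(X=0 | ·): I: 0.64; II: 0.00551656; III: 0.0731162.
Posterior ∝ prior × likelihood. Numerator for I: 0.16·0.64 = 0.1024.
Normalizing constant: 0.16·0.64 + 0.57·0.00551656 + 0.27·0.0731162 = 0.125286.
P(I | observation) = 0.1024 / 0.125286 = 0.817331.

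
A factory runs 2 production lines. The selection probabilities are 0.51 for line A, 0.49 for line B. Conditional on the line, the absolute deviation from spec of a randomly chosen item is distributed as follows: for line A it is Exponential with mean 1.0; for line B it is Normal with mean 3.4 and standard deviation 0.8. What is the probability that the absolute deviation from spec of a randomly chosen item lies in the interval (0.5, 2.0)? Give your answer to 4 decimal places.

Conditional on each line, P(0.5 < X < 2.0): A: 0.471195; B: 0.0399147.
By total probability, P(0.5 < X < 2.0) = 0.51·0.471195 + 0.49·0.0399147 = 0.259868.

0.2599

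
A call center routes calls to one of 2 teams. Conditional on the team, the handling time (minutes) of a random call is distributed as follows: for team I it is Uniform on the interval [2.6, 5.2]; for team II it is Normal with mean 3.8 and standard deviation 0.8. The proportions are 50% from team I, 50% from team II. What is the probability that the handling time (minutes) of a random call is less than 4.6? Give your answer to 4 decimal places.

Conditional on each team, P(X < 4.6): I: 0.769231; II: 0.841345.
By total probability, P(X < 4.6) = 0.5·0.769231 + 0.5·0.841345 = 0.805288.

0.8053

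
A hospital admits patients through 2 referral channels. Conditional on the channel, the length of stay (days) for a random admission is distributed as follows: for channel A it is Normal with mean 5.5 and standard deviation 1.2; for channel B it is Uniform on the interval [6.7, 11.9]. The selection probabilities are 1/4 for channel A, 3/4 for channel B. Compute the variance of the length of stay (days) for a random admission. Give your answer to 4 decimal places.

Per component, A: μ=5.5, E[X²]=31.69; B: μ=9.3, E[X²]=88.7433.
E[X] = 0.25·5.5 + 0.75·9.3 = 8.35.
E[X²] = 0.25·31.69 + 0.75·88.7433 = 74.48.
Var(X) = E[X²] − (E[X])² = 74.48 − 69.7225 = 4.7575.

4.7575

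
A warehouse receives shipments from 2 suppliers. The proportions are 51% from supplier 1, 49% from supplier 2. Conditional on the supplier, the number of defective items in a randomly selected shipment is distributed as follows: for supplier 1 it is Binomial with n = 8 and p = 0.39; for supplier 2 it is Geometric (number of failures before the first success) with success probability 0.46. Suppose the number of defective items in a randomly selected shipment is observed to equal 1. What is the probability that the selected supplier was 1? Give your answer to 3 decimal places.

0.291

Likelihoods P(X=1 | ·): 1: 0.0980536; 2: 0.2484.
Posterior ∝ prior × likelihood. Numerator for 1: 0.51·0.0980536 = 0.0500073.
Normalizing constant: 0.51·0.0980536 + 0.49·0.2484 = 0.171723.
P(1 | observation) = 0.0500073 / 0.171723 = 0.291209.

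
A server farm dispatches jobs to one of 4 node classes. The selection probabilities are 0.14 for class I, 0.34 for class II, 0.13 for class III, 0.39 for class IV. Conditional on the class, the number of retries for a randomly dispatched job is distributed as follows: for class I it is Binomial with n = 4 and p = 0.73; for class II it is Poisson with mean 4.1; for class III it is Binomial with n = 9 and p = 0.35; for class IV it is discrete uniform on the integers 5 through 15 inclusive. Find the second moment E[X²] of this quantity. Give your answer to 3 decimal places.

For each component E[X²] = Var + (mean)², giving I: 9.3148; II: 20.91; III: 11.97; IV: 110.
Overall E[X²] = 0.14·9.3148 + 0.34·20.91 + 0.13·11.97 + 0.39·110 = 52.8696.

52.870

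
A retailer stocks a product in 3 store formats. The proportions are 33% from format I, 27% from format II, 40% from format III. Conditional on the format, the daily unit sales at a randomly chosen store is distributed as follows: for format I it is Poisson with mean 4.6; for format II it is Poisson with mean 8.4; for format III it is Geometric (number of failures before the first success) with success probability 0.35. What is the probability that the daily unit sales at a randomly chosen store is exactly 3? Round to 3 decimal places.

0.098

Conditional on each format, P(X = 3): I: 0.163068; II: 0.0222133; III: 0.0961188.
By total probability, P(X = 3) = 0.33·0.163068 + 0.27·0.0222133 + 0.4·0.0961188 = 0.0982574.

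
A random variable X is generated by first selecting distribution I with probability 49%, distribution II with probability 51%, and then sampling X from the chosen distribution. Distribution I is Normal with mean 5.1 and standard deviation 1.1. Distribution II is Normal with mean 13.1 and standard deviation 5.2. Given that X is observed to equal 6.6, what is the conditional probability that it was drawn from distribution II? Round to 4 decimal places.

Likelihoods f(6.6 | ·): I: 0.14313; II: 0.0351248.
Posterior ∝ prior × likelihood. Numerator for II: 0.51·0.0351248 = 0.0179137.
Normalizing constant: 0.49·0.14313 + 0.51·0.0351248 = 0.0880474.
P(II | observation) = 0.0179137 / 0.0880474 = 0.203455.

0.2035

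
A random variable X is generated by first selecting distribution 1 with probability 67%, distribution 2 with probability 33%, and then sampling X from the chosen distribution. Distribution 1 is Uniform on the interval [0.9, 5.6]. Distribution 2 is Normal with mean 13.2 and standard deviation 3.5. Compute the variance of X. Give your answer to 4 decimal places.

Per component, 1: μ=3.25, E[X²]=12.4033; 2: μ=13.2, E[X²]=186.49.
E[X] = 0.67·3.25 + 0.33·13.2 = 6.5335.
E[X²] = 0.67·12.4033 + 0.33·186.49 = 69.8519.
Var(X) = E[X²] − (E[X])² = 69.8519 − 42.6866 = 27.1653.

27.1653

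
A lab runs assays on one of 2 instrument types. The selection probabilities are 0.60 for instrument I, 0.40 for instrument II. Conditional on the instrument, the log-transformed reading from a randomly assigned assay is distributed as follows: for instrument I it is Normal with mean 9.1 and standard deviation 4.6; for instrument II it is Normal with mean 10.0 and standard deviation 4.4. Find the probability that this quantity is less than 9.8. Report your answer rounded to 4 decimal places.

Conditional on each instrument, P(X < 9.8): I: 0.560475; II: 0.481873.
By total probability, P(X < 9.8) = 0.6·0.560475 + 0.4·0.481873 = 0.529034.

0.5290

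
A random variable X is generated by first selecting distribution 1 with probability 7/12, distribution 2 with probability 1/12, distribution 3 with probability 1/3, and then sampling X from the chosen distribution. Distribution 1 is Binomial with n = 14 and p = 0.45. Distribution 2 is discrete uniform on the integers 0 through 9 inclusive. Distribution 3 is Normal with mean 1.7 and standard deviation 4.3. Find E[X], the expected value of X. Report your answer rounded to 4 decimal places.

4.6167

Component means — 1: 6.3; 2: 4.5; 3: 1.7.
E[X] = 0.583333·6.3 + 0.0833333·4.5 + 0.333333·1.7 = 4.61667.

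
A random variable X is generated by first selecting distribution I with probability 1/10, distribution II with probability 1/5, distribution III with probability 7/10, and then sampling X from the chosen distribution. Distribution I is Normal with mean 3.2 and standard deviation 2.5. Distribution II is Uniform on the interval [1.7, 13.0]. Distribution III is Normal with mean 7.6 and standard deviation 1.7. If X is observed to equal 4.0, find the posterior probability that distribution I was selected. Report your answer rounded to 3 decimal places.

0.301

Likelihoods f(4.0 | ·): I: 0.151612; II: 0.0884956; III: 0.0249276.
Posterior ∝ prior × likelihood. Numerator for I: 0.1·0.151612 = 0.0151612.
Normalizing constant: 0.1·0.151612 + 0.2·0.0884956 + 0.7·0.0249276 = 0.0503096.
P(I | observation) = 0.0151612 / 0.0503096 = 0.301358.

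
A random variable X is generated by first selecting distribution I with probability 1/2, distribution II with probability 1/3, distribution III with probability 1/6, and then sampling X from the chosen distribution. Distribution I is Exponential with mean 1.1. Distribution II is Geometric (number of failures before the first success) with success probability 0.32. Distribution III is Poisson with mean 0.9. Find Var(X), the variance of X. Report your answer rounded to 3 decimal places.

Per component, I: μ=1.1, E[X²]=2.42; II: μ=2.125, E[X²]=11.1562; III: μ=0.9, E[X²]=1.71.
E[X] = 0.5·1.1 + 0.333333·2.125 + 0.166667·0.9 = 1.40833.
E[X²] = 0.5·2.42 + 0.333333·11.1562 + 0.166667·1.71 = 5.21375.
Var(X) = E[X²] − (E[X])² = 5.21375 − 1.9834 = 3.23035.

3.230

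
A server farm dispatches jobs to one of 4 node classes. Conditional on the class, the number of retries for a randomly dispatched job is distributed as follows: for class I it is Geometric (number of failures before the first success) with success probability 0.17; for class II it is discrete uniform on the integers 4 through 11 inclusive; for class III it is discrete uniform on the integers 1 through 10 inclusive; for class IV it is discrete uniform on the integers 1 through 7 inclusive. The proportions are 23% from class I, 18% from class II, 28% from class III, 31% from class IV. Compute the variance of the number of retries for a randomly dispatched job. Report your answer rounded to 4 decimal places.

12.5447

Per component, I: μ=4.88235, E[X²]=52.5571; II: μ=7.5, E[X²]=61.5; III: μ=5.5, E[X²]=38.5; IV: μ=4, E[X²]=20.
E[X] = 0.23·4.88235 + 0.18·7.5 + 0.28·5.5 + 0.31·4 = 5.25294.
E[X²] = 0.23·52.5571 + 0.18·61.5 + 0.28·38.5 + 0.31·20 = 40.1381.
Var(X) = E[X²] − (E[X])² = 40.1381 − 27.5934 = 12.5447.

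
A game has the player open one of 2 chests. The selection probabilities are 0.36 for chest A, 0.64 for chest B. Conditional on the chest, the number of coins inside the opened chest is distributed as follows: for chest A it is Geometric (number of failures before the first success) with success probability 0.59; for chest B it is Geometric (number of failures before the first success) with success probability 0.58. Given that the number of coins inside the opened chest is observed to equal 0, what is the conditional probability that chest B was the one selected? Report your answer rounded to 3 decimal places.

Likelihoods P(X=0 | ·): A: 0.59; B: 0.58.
Posterior ∝ prior × likelihood. Numerator for B: 0.64·0.58 = 0.3712.
Normalizing constant: 0.36·0.59 + 0.64·0.58 = 0.5836.
P(B | observation) = 0.3712 / 0.5836 = 0.636052.

0.636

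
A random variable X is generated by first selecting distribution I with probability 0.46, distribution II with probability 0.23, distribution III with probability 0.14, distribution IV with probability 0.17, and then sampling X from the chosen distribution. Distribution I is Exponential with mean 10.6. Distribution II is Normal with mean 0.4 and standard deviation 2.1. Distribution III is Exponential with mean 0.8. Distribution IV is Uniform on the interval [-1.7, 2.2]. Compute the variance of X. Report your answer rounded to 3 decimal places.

Per component, I: μ=10.6, E[X²]=224.72; II: μ=0.4, E[X²]=4.57; III: μ=0.8, E[X²]=1.28; IV: μ=0.25, E[X²]=1.33.
E[X] = 0.46·10.6 + 0.23·0.4 + 0.14·0.8 + 0.17·0.25 = 5.1225.
E[X²] = 0.46·224.72 + 0.23·4.57 + 0.14·1.28 + 0.17·1.33 = 104.828.
Var(X) = E[X²] − (E[X])² = 104.828 − 26.24 = 78.5876.

78.588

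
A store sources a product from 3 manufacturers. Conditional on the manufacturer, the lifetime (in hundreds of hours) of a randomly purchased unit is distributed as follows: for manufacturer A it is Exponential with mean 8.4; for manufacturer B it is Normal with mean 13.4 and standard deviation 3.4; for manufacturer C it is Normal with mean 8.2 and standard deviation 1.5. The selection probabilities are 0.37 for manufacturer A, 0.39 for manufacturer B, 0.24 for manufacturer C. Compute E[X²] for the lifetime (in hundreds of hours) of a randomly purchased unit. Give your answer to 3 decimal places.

143.429

For each component E[X²] = Var + (mean)², giving A: 141.12; B: 191.12; C: 69.49.
Overall E[X²] = 0.37·141.12 + 0.39·191.12 + 0.24·69.49 = 143.429.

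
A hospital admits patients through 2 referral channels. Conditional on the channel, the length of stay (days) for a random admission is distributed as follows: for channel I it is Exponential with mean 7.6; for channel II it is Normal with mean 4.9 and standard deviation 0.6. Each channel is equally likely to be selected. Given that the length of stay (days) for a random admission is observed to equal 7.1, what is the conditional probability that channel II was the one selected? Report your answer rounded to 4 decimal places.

Likelihoods f(7.1 | ·): I: 0.0516968; II: 0.000800451.
Posterior ∝ prior × likelihood. Numerator for II: 0.5·0.000800451 = 0.000400226.
Normalizing constant: 0.5·0.0516968 + 0.5·0.000800451 = 0.0262486.
P(II | observation) = 0.000400226 / 0.0262486 = 0.0152475.

0.0152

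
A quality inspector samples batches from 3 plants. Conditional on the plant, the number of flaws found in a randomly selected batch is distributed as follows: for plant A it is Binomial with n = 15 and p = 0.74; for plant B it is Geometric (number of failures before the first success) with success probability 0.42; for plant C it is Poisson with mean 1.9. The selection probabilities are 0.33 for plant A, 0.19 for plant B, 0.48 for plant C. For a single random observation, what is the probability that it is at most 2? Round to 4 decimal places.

Conditional on each plant, P(X ≤ 2): A: 1.4999e-06; B: 0.804888; C: 0.70372.
By total probability, P(X ≤ 2) = 0.33·1.4999e-06 + 0.19·0.804888 + 0.48·0.70372 = 0.490715.

0.4907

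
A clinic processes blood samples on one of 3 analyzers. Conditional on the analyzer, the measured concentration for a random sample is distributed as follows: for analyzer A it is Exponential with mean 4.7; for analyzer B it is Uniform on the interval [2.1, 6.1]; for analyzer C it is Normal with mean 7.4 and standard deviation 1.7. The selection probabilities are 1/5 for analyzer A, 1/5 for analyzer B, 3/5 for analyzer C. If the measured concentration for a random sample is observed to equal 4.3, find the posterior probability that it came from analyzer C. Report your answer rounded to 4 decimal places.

Likelihoods f(4.3 | ·): A: 0.0852254; B: 0.25; C: 0.0445031.
Posterior ∝ prior × likelihood. Numerator for C: 0.6·0.0445031 = 0.0267019.
Normalizing constant: 0.2·0.0852254 + 0.2·0.25 + 0.6·0.0445031 = 0.0937469.
P(C | observation) = 0.0267019 / 0.0937469 = 0.284829.

0.2848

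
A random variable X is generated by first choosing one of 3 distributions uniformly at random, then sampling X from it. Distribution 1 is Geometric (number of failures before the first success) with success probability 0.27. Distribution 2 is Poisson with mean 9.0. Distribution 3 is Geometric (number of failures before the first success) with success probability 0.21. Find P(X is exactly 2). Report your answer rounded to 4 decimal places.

0.0933

Conditional on each component, P(X = 2): 1: 0.143883; 2: 0.0049981; 3: 0.131061.
By total probability, P(X = 2) = 0.333333·0.143883 + 0.333333·0.0049981 + 0.333333·0.131061 = 0.093314.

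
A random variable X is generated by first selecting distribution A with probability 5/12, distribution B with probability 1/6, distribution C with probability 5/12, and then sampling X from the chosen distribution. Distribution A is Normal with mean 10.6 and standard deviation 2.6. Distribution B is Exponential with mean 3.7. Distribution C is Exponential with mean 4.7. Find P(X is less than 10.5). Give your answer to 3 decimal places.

Conditional on each component, P(X < 10.5): A: 0.48466; B: 0.941448; C: 0.892905.
By total probability, P(X < 10.5) = 0.416667·0.48466 + 0.166667·0.941448 + 0.416667·0.892905 = 0.730893.

0.731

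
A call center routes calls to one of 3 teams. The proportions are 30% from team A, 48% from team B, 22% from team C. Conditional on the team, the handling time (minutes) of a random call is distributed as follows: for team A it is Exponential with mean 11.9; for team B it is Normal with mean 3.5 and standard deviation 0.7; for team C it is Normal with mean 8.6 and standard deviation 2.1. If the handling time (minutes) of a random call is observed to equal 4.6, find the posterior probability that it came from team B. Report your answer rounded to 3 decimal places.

Likelihoods f(4.6 | ·): A: 0.0570919; B: 0.165803; C: 0.0309639.
Posterior ∝ prior × likelihood. Numerator for B: 0.48·0.165803 = 0.0795852.
Normalizing constant: 0.3·0.0570919 + 0.48·0.165803 + 0.22·0.0309639 = 0.103525.
P(B | observation) = 0.0795852 / 0.103525 = 0.768755.

0.769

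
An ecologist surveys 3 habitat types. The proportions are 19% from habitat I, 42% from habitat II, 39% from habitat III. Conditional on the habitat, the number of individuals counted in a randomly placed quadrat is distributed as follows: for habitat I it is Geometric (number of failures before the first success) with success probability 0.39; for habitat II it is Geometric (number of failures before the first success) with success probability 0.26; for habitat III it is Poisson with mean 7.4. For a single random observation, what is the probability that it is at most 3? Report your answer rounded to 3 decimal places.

Conditional on each habitat, P(X ≤ 3): I: 0.861542; II: 0.700134; III: 0.063153.
By total probability, P(X ≤ 3) = 0.19·0.861542 + 0.42·0.700134 + 0.39·0.063153 = 0.482379.

0.482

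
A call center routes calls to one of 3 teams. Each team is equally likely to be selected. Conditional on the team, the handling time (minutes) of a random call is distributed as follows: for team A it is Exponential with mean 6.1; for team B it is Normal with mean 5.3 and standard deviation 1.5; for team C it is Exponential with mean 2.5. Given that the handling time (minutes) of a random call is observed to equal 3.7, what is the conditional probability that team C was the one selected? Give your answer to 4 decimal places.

Likelihoods f(3.7 | ·): A: 0.0893811; B: 0.150575; C: 0.0910551.
Posterior ∝ prior × likelihood. Numerator for C: 0.333333·0.0910551 = 0.0303517.
Normalizing constant: 0.333333·0.0893811 + 0.333333·0.150575 + 0.333333·0.0910551 = 0.110337.
P(C | observation) = 0.0303517 / 0.110337 = 0.275081.

0.2751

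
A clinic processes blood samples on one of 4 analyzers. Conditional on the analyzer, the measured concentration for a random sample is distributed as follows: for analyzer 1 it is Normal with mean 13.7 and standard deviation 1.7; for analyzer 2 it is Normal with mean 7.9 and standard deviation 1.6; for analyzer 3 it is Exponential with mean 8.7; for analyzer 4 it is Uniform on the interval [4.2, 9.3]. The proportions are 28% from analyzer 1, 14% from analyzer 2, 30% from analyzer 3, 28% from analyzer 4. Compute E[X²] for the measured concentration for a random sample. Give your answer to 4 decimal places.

For each component E[X²] = Var + (mean)², giving 1: 190.58; 2: 64.97; 3: 151.38; 4: 47.73.
Overall E[X²] = 0.28·190.58 + 0.14·64.97 + 0.3·151.38 + 0.28·47.73 = 121.237.

121.2366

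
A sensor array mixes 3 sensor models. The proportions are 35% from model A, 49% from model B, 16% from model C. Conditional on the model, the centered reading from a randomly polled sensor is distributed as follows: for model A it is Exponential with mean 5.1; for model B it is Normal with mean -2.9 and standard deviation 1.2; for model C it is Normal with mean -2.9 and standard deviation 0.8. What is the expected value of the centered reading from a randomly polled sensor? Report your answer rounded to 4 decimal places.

Component means — A: 5.1; B: -2.9; C: -2.9.
E[X] = 0.35·5.1 + 0.49·-2.9 + 0.16·-2.9 = -0.1.

-0.1000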